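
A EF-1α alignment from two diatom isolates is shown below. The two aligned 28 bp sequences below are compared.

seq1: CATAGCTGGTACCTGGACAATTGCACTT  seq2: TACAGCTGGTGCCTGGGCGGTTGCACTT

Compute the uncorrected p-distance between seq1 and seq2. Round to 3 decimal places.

The sequences differ at 6 of 28 positions (sites 1, 3, 11, 17, 19, 20).
p = 6/28 = 0.214285… ≈ 0.214 (to 3 d.p.).

0.214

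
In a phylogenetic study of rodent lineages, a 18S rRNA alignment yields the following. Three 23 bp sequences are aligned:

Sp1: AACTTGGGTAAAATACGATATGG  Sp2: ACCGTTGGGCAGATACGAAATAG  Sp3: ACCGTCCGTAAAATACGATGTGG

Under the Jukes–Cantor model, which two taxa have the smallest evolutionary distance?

Sp1–Sp2: 8/23 differ, p = 0.348, d = 0.467.
Sp1–Sp3: 5/23 differ, p = 0.217, d = 0.257.
Sp2–Sp3: 8/23 differ, p = 0.348, d = 0.467.
The smallest distance is between Sp1 and Sp3.

Sp1 and Sp3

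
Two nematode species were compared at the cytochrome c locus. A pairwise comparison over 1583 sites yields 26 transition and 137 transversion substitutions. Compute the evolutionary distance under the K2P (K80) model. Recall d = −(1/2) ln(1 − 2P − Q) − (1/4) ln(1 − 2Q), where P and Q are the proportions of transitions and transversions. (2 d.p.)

0.11

P = 26/1583 ≈ 0.016425 and Q = 137/1583 ≈ 0.086545.
Under the Kimura two-parameter model, d = −½ ln(1 − 2P − Q) − ¼ ln(1 − 2Q).
1 − 2P − Q = 0.880605, giving −½ ln(0.880605) = 0.063573.
1 − 2Q = 0.82691, giving −¼ ln(0.82691) = 0.047515.
d = 0.063573 + 0.047515 = 0.111088.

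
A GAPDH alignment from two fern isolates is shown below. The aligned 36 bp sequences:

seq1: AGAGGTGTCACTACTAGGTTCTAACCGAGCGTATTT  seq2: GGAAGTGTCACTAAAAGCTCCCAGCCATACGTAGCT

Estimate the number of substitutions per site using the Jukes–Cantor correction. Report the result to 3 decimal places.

0.493

The sequences differ at 13 of 36 sites, so p = 13/36 ≈ 0.361111.
d = −(3/4) ln(1 − 4p/3) = −0.75 ln(1 − 0.481481) = −0.75 ln(0.518519)
  = −0.75 × (-0.656779) = 0.492584 substitutions/site.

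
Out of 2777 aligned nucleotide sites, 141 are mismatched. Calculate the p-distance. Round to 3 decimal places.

0.051

p = 141/2777 = 0.050774… ≈ 0.051 (to 3 d.p.).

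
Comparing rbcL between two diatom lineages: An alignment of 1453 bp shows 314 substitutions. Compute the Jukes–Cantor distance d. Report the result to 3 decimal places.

0.255

p = 314/1453 ≈ 0.216105.
d = −(3/4) ln(1 − 4p/3) = −0.75 ln(1 − 0.28814) = −0.75 ln(0.71186)
  = −0.75 × (-0.339874) = 0.254906 substitutions/site.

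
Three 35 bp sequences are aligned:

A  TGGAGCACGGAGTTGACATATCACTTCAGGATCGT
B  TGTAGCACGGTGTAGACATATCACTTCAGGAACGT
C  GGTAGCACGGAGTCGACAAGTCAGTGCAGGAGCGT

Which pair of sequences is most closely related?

A and B

A–B: 4/35 differ, p = 0.114, d = 0.124.
A–C: 8/35 differ, p = 0.229, d = 0.273.
B–C: 8/35 differ, p = 0.229, d = 0.273.
The smallest distance is between A and B.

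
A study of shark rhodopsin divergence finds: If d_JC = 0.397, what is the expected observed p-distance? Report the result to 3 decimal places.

0.308

p = (3/4)(1 − e^(−4d/3)) = 0.75 × (1 − e^(-0.529333)) = 0.75 × (1 − 0.588998) = 0.308252.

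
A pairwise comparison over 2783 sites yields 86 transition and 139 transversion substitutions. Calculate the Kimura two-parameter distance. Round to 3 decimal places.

0.086

P = 86/2783 ≈ 0.030902 and Q = 139/2783 ≈ 0.049946.
Under the Kimura two-parameter model, d = −½ ln(1 − 2P − Q) − ¼ ln(1 − 2Q).
1 − 2P − Q = 0.88825, giving −½ ln(0.88825) = 0.059251.
1 − 2Q = 0.900108, giving −¼ ln(0.900108) = 0.026310.
d = 0.059251 + 0.026310 = 0.085561.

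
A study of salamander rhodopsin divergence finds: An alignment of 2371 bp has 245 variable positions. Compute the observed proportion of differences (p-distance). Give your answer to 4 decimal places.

0.1033

p = 245/2371 = 0.103331… ≈ 0.1033 (to 4 d.p.).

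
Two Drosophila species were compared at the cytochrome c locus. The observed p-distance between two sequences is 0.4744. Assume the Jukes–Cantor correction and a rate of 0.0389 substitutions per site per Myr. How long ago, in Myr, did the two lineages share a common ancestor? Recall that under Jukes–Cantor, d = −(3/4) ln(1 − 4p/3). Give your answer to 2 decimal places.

d = −(3/4) ln(1 − 4p/3) = −0.75 ln(1 − 0.632533) = −0.75 ln(0.367467)
  = −0.75 × (-1.001122) = 0.750842 substitutions/site.
Under a molecular clock d = 2μt, so t = d/(2μ) = 0.750842 / (2 × 0.0389) = 9.65 Myr.

9.65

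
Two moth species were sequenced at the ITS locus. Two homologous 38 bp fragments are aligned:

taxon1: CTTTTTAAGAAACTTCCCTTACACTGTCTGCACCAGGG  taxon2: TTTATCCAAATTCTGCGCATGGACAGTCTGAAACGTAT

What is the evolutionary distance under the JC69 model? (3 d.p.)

The sequences differ at 19 of 38 sites, so p = 19/38 = 0.5.
d = −(3/4) ln(1 − 4p/3) = −0.75 ln(1 − 0.666667) = −0.75 ln(0.333333)
  = −0.75 × (-1.098613) = 0.823960 substitutions/site.

0.824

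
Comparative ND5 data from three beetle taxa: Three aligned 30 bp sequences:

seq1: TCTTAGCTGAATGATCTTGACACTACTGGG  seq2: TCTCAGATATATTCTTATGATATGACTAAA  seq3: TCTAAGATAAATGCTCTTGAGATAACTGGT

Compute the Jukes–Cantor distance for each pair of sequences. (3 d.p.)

seq1–seq2: 14/30 sites differ → p ≈ 0.466667, d = −0.75 ln(1 − 0.622223) = 0.730088 ≈ 0.730.
seq1–seq3: 8/30 sites differ → p ≈ 0.266667, d = −0.75 ln(1 − 0.355556) = 0.329526 ≈ 0.330.
seq2–seq3: 10/30 sites differ → p ≈ 0.333333, d = −0.75 ln(1 − 0.444444) = 0.440839 ≈ 0.441.

d(seq1,seq2) = 0.730, d(seq1,seq3) = 0.330, d(seq2,seq3) = 0.441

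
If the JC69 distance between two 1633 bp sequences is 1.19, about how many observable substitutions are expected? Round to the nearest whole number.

974

Invert JC69: p = (3/4)(1 − e^(−4d/3)) = 0.75 × (1 − e^(-1.586667)) = 0.75 × (1 − 0.204606) = 0.596546.
Expected differing sites = pL ≈ 0.596546 × 1633 = 974.159618 ≈ 974.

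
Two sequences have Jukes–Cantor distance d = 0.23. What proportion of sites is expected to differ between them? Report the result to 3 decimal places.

0.198

p = (3/4)(1 − e^(−4d/3)) = 0.75 × (1 − e^(-0.306667)) = 0.75 × (1 − 0.735896) = 0.198078.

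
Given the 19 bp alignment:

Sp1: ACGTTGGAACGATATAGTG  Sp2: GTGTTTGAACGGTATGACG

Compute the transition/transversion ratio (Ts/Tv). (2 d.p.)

Transitions are A↔G and C↔T; transversions are all other mismatches.
Transitions: 6. Transversions: 1.
R = 6/1 = 6.00.

6.00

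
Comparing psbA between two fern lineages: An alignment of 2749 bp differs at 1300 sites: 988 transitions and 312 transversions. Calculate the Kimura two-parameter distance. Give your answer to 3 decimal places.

P = 988/2749 ≈ 0.359403 and Q = 312/2749 ≈ 0.113496.
Under the Kimura two-parameter model, d = −½ ln(1 − 2P − Q) − ¼ ln(1 − 2Q).
1 − 2P − Q = 0.167698, giving −½ ln(0.167698) = 0.892795.
1 − 2Q = 0.773008, giving −¼ ln(0.773008) = 0.064366.
d = 0.892795 + 0.064366 = 0.957161.

0.957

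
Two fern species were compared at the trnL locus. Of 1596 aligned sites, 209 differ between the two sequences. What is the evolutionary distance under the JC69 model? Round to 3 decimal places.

0.144

p = 209/1596 ≈ 0.130952.
d = −(3/4) ln(1 − 4p/3) = −0.75 ln(1 − 0.174603) = −0.75 ln(0.825397)
  = −0.75 × (-0.191891) = 0.143918 substitutions/site.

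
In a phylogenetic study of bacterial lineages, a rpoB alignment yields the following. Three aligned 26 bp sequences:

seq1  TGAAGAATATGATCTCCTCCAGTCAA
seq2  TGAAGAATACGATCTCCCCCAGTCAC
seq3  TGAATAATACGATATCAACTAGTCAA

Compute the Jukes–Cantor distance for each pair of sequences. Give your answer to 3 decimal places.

seq1–seq2: 3/26 sites differ → p ≈ 0.115385, d = −0.75 ln(1 − 0.153847) = 0.125291 ≈ 0.125.
seq1–seq3: 6/26 sites differ → p ≈ 0.230769, d = −0.75 ln(1 − 0.307692) = 0.275793 ≈ 0.276.
seq2–seq3: 6/26 sites differ → p ≈ 0.230769, d = −0.75 ln(1 − 0.307692) = 0.275793 ≈ 0.276.

d(seq1,seq2) = 0.125, d(seq1,seq3) = 0.276, d(seq2,seq3) = 0.276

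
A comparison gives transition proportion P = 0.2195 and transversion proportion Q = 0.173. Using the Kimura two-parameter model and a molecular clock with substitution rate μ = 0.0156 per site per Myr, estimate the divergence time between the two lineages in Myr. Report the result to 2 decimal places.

Under the Kimura two-parameter model, d = −½ ln(1 − 2P − Q) − ¼ ln(1 − 2Q).
1 − 2P − Q = 0.388, giving −½ ln(0.388) = 0.473375.
1 − 2Q = 0.654, giving −¼ ln(0.654) = 0.106162.
d = 0.473375 + 0.106162 = 0.579537.
Under a molecular clock d = 2μt, so t = d/(2μ) = 0.579537 / (2 × 0.0156) = 18.57 Myr.

18.57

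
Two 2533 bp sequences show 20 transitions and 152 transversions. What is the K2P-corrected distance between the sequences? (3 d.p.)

P = 20/2533 ≈ 0.007896 and Q = 152/2533 ≈ 0.060008.
Under the Kimura two-parameter model, d = −½ ln(1 − 2P − Q) − ¼ ln(1 − 2Q).
1 − 2P − Q = 0.9242, giving −½ ln(0.9242) = 0.039413.
1 − 2Q = 0.879984, giving −¼ ln(0.879984) = 0.031963.
d = 0.039413 + 0.031963 = 0.071376.

0.071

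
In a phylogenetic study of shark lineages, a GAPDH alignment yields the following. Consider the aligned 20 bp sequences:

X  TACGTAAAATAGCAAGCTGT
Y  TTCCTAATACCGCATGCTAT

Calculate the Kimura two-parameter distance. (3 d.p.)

0.472

Of 20 sites, 2 differences are transitions and 5 are transversions, so P = 2/20 = 0.1 and Q = 5/20 = 0.25.
Under the Kimura two-parameter model, d = −½ ln(1 − 2P − Q) − ¼ ln(1 − 2Q).
1 − 2P − Q = 0.55, giving −½ ln(0.55) = 0.298919.
1 − 2Q = 0.5, giving −¼ ln(0.5) = 0.173287.
d = 0.298919 + 0.173287 = 0.472206.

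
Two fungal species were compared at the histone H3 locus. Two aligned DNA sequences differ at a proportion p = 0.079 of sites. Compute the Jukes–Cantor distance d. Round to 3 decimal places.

0.083

d = −(3/4) ln(1 − 4p/3) = −0.75 ln(1 − 0.105333) = −0.75 ln(0.894667)
  = −0.75 × (-0.111304) = 0.083478 substitutions/site.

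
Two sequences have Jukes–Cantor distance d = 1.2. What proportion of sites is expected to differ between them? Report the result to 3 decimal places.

0.599

p = (3/4)(1 − e^(−4d/3)) = 0.75 × (1 − e^(-1.6)) = 0.75 × (1 − 0.201897) = 0.598577.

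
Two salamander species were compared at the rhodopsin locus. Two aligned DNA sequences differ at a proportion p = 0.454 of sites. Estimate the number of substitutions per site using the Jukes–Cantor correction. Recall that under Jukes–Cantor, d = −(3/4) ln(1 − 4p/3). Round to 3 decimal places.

0.697

d = −(3/4) ln(1 − 4p/3) = −0.75 ln(1 − 0.605333) = −0.75 ln(0.394667)
  = −0.75 × (-0.929713) = 0.697285 substitutions/site.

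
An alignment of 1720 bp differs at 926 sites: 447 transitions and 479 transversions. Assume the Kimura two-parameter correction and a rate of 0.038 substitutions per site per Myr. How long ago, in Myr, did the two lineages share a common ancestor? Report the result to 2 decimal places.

13.21

P = 447/1720 ≈ 0.259884 and Q = 479/1720 ≈ 0.278488.
Under the Kimura two-parameter model, d = −½ ln(1 − 2P − Q) − ¼ ln(1 − 2Q).
1 − 2P − Q = 0.201744, giving −½ ln(0.201744) = 0.800378.
1 − 2Q = 0.443024, giving −¼ ln(0.443024) = 0.203533.
d = 0.800378 + 0.203533 = 1.003911.
Under a molecular clock d = 2μt, so t = d/(2μ) = 1.003911 / (2 × 0.038) = 13.21 Myr.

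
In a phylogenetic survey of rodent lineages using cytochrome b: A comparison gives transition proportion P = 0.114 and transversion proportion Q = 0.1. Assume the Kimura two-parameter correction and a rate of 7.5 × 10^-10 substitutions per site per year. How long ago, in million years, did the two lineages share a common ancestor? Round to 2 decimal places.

169.69

Under the Kimura two-parameter model, d = −½ ln(1 − 2P − Q) − ¼ ln(1 − 2Q).
1 − 2P − Q = 0.672, giving −½ ln(0.672) = 0.198748.
1 − 2Q = 0.8, giving −¼ ln(0.8) = 0.055786.
d = 0.198748 + 0.055786 = 0.254534.
Under a molecular clock d = 2μt, so t = d/(2μ) = 0.254534 / (2 × 7.5 × 10^-10) = 169.69 million years.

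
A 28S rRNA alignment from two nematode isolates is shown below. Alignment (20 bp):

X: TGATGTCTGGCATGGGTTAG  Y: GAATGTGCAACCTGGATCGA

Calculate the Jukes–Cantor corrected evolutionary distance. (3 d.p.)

The sequences differ at 11 of 20 sites, so p = 11/20 = 0.55.
d = −(3/4) ln(1 − 4p/3) = −0.75 ln(1 − 0.733333) = −0.75 ln(0.266667)
  = −0.75 × (-1.321755) = 0.991316 substitutions/site.

0.991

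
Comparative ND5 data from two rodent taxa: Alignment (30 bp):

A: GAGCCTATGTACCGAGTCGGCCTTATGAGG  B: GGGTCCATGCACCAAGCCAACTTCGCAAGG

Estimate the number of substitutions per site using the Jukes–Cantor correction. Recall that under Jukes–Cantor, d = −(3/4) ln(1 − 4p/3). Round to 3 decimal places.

0.647

The sequences differ at 13 of 30 sites, so p = 13/30 ≈ 0.433333.
d = −(3/4) ln(1 − 4p/3) = −0.75 ln(1 − 0.577777) = −0.75 ln(0.422223)
  = −0.75 × (-0.862222) = 0.646667 substitutions/site.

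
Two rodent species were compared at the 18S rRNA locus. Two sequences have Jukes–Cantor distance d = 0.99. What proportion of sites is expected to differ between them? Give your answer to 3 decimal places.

0.550

p = (3/4)(1 − e^(−4d/3)) = 0.75 × (1 − e^(-1.32)) = 0.75 × (1 − 0.267135) = 0.549649.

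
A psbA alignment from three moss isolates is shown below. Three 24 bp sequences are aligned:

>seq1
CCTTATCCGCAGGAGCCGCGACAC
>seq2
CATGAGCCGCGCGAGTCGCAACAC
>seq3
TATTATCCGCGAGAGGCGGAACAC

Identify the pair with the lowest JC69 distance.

seq1–seq2: 7/24 differ, p = 0.292, d = 0.369.
seq1–seq3: 7/24 differ, p = 0.292, d = 0.369.
seq2–seq3: 6/24 differ, p = 0.250, d = 0.304.
The smallest distance is between seq2 and seq3.

seq2 and seq3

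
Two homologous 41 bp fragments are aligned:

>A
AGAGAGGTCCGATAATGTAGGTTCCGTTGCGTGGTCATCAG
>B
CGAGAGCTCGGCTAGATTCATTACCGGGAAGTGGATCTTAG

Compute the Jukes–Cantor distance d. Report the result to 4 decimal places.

The sequences differ at 19 of 41 sites, so p = 19/41 ≈ 0.463415.
d = −(3/4) ln(1 − 4p/3) = −0.75 ln(1 − 0.617887) = −0.75 ln(0.382113)
  = −0.75 × (-0.962039) = 0.721529 substitutions/site.

0.7215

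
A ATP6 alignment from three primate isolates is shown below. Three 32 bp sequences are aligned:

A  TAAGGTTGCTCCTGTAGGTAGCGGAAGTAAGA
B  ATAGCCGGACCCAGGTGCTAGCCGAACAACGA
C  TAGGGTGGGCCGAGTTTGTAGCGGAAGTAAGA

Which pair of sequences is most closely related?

A–B: 15/32 differ, p = 0.469, d = 0.736.
A–C: 8/32 differ, p = 0.250, d = 0.304.
B–C: 14/32 differ, p = 0.438, d = 0.657.
The smallest distance is between A and C.

A and C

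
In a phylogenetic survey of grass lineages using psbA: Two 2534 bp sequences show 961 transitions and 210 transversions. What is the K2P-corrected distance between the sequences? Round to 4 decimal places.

P = 961/2534 ≈ 0.379242 and Q = 210/2534 ≈ 0.082873.
Under the Kimura two-parameter model, d = −½ ln(1 − 2P − Q) − ¼ ln(1 − 2Q).
1 − 2P − Q = 0.158643, giving −½ ln(0.158643) = 0.920549.
1 − 2Q = 0.834254, giving −¼ ln(0.834254) = 0.045304.
d = 0.920549 + 0.045304 = 0.965853.

0.9659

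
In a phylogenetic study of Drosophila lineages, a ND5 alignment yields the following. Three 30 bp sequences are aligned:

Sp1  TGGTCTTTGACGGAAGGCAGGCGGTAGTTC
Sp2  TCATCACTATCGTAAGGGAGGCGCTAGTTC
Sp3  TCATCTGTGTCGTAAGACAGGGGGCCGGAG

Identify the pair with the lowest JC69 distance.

Sp1–Sp2: 9/30 differ, p = 0.300, d = 0.383.
Sp1–Sp3: 12/30 differ, p = 0.400, d = 0.572.
Sp2–Sp3: 12/30 differ, p = 0.400, d = 0.572.
The smallest distance is between Sp1 and Sp2.

Sp1 and Sp2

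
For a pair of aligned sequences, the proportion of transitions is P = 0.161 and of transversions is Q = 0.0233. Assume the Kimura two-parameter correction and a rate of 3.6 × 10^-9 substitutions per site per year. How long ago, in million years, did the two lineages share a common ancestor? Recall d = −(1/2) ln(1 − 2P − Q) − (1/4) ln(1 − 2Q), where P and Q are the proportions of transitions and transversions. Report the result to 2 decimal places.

Under the Kimura two-parameter model, d = −½ ln(1 − 2P − Q) − ¼ ln(1 − 2Q).
1 − 2P − Q = 0.6547, giving −½ ln(0.6547) = 0.211789.
1 − 2Q = 0.9534, giving −¼ ln(0.9534) = 0.011930.
d = 0.211789 + 0.011930 = 0.223719.
Under a molecular clock d = 2μt, so t = d/(2μ) = 0.223719 / (2 × 3.6 × 10^-9) = 31.07 million years.

31.07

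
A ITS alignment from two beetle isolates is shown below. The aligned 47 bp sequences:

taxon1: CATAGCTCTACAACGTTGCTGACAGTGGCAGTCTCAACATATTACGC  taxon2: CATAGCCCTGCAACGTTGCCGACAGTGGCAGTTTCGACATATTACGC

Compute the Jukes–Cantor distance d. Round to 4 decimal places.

The sequences differ at 5 of 47 sites (7, 10, 20, 33, 36), so p = 5/47 ≈ 0.106383.
d = −(3/4) ln(1 − 4p/3) = −0.75 ln(1 − 0.141844) = −0.75 ln(0.858156)
  = −0.75 × (-0.152969) = 0.114727 substitutions/site.

0.1147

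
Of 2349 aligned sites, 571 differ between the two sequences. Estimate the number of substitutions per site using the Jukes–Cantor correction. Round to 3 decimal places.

0.294

p = 571/2349 ≈ 0.243082.
d = −(3/4) ln(1 − 4p/3) = −0.75 ln(1 − 0.324109) = −0.75 ln(0.675891)
  = −0.75 × (-0.391723) = 0.293792 substitutions/site.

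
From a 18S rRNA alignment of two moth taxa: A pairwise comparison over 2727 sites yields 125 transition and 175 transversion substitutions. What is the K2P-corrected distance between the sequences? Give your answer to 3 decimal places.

0.119

P = 125/2727 ≈ 0.045838 and Q = 175/2727 ≈ 0.064173.
Under the Kimura two-parameter model, d = −½ ln(1 − 2P − Q) − ¼ ln(1 − 2Q).
1 − 2P − Q = 0.844151, giving −½ ln(0.844151) = 0.084712.
1 − 2Q = 0.871654, giving −¼ ln(0.871654) = 0.034341.
d = 0.084712 + 0.034341 = 0.119053.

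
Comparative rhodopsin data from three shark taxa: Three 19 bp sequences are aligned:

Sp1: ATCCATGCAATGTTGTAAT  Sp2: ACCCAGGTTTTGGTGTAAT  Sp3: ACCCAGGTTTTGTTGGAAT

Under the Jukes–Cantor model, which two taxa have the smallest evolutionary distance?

Sp2 and Sp3

Sp1–Sp2: 6/19 differ, p = 0.316, d = 0.410.
Sp1–Sp3: 6/19 differ, p = 0.316, d = 0.410.
Sp2–Sp3: 2/19 differ, p = 0.105, d = 0.113.
The smallest distance is between Sp2 and Sp3.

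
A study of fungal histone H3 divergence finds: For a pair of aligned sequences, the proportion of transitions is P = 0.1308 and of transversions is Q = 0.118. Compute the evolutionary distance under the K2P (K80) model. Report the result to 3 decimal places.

Under the Kimura two-parameter model, d = −½ ln(1 − 2P − Q) − ¼ ln(1 − 2Q).
1 − 2P − Q = 0.6204, giving −½ ln(0.6204) = 0.238695.
1 − 2Q = 0.764, giving −¼ ln(0.764) = 0.067297.
d = 0.238695 + 0.067297 = 0.305992.

0.306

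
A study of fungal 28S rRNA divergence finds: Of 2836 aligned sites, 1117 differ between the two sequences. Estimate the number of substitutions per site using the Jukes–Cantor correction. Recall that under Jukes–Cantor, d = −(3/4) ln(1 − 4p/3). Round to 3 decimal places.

0.559

p = 1117/2836 ≈ 0.393865.
d = −(3/4) ln(1 − 4p/3) = −0.75 ln(1 − 0.525153) = −0.75 ln(0.474847)
  = −0.75 × (-0.744763) = 0.558572 substitutions/site.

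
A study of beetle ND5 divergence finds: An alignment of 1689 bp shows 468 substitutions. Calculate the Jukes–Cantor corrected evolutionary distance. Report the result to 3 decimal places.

0.346

p = 468/1689 ≈ 0.277087.
d = −(3/4) ln(1 − 4p/3) = −0.75 ln(1 − 0.369449) = −0.75 ln(0.630551)
  = −0.75 × (-0.461161) = 0.345871 substitutions/site.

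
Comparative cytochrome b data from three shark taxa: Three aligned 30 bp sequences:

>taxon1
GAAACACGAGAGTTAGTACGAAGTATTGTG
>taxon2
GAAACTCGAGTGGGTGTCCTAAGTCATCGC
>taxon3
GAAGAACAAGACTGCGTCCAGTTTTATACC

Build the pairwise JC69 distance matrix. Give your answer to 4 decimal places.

taxon1–taxon2: 12/30 sites differ → p = 0.4, d = −0.75 ln(1 − 0.533333) = 0.571605 ≈ 0.5716.
taxon1–taxon3: 16/30 sites differ → p ≈ 0.533333, d = −0.75 ln(1 − 0.711111) = 0.931285 ≈ 0.9313.
taxon2–taxon3: 15/30 sites differ → p = 0.5, d = −0.75 ln(1 − 0.666667) = 0.823960 ≈ 0.8240.

d(taxon1,taxon2) = 0.5716, d(taxon1,taxon3) = 0.9313, d(taxon2,taxon3) = 0.8240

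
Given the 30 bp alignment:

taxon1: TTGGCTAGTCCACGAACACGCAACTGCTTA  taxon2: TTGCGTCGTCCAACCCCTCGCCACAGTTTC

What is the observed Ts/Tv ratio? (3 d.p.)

0.091

Transitions are A↔G and C↔T; transversions are all other mismatches.
Transitions: 1. Transversions: 11.
R = 1/11 = 0.090909… ≈ 0.091 (to 3 d.p.).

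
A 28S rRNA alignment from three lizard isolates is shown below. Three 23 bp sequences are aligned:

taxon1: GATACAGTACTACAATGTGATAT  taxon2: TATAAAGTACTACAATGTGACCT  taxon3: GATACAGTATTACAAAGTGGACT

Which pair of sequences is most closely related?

taxon1–taxon2: 4/23 differ, p = 0.174, d = 0.198.
taxon1–taxon3: 5/23 differ, p = 0.217, d = 0.257.
taxon2–taxon3: 6/23 differ, p = 0.261, d = 0.321.
The smallest distance is between taxon1 and taxon2.

taxon1 and taxon2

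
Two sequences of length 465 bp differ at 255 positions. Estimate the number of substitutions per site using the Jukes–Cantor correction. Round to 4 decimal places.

0.9853

p = 255/465 ≈ 0.548387.
d = −(3/4) ln(1 − 4p/3) = −0.75 ln(1 − 0.731183) = −0.75 ln(0.268817)
  = −0.75 × (-1.313724) = 0.985293 substitutions/site.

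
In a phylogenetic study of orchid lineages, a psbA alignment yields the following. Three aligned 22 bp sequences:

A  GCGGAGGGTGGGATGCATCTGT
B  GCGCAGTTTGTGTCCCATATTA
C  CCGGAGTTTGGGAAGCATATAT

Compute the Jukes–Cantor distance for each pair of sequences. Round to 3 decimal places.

A–B: 10/22 sites differ → p ≈ 0.454545, d = −0.75 ln(1 − 0.60606) = 0.698667 ≈ 0.699.
A–C: 6/22 sites differ → p ≈ 0.272727, d = −0.75 ln(1 − 0.363636) = 0.338988 ≈ 0.339.
B–C: 8/22 sites differ → p ≈ 0.363636, d = −0.75 ln(1 − 0.484848) = 0.497470 ≈ 0.497.

d(A,B) = 0.699, d(A,C) = 0.339, d(B,C) = 0.497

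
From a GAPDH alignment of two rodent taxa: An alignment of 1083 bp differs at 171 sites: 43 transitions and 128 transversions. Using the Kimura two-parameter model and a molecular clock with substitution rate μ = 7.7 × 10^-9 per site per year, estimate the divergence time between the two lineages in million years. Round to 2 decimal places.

11.53

P = 43/1083 ≈ 0.039705 and Q = 128/1083 ≈ 0.11819.
Under the Kimura two-parameter model, d = −½ ln(1 − 2P − Q) − ¼ ln(1 − 2Q).
1 − 2P − Q = 0.8024, giving −½ ln(0.8024) = 0.110074.
1 − 2Q = 0.76362, giving −¼ ln(0.76362) = 0.067421.
d = 0.110074 + 0.067421 = 0.177495.
Under a molecular clock d = 2μt, so t = d/(2μ) = 0.177495 / (2 × 7.7 × 10^-9) = 11.53 million years.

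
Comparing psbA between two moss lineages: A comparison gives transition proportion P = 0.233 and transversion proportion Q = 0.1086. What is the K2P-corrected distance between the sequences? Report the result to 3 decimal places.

Under the Kimura two-parameter model, d = −½ ln(1 − 2P − Q) − ¼ ln(1 − 2Q).
1 − 2P − Q = 0.4254, giving −½ ln(0.4254) = 0.427363.
1 − 2Q = 0.7828, giving −¼ ln(0.7828) = 0.061220.
d = 0.427363 + 0.061220 = 0.488583.

0.489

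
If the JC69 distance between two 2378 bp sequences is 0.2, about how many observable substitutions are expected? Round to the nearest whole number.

Invert JC69: p = (3/4)(1 − e^(−4d/3)) = 0.75 × (1 − e^(-0.266667)) = 0.75 × (1 − 0.765928) = 0.175554.
Expected differing sites = pL ≈ 0.175554 × 2378 = 417.467412 ≈ 417.

417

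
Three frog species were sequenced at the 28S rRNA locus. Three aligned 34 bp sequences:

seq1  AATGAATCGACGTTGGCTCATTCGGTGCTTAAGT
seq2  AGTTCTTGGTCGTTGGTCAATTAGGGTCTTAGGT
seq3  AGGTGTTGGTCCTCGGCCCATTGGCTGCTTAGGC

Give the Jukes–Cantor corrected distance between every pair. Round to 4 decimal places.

d(seq1,seq2) = 0.5347, d(seq1,seq3) = 0.5972, d(seq2,seq3) = 0.4234

seq1–seq2: 13/34 sites differ → p ≈ 0.382353, d = −0.75 ln(1 − 0.509804) = 0.534712 ≈ 0.5347.
seq1–seq3: 14/34 sites differ → p ≈ 0.411765, d = −0.75 ln(1 − 0.54902) = 0.597249 ≈ 0.5972.
seq2–seq3: 11/34 sites differ → p ≈ 0.323529, d = −0.75 ln(1 − 0.431372) = 0.423397 ≈ 0.4234.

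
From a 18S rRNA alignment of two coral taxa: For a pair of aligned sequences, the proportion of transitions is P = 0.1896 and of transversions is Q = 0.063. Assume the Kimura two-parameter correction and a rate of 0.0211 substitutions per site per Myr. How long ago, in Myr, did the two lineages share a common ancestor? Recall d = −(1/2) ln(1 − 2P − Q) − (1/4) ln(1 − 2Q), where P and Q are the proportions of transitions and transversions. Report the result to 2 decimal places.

Under the Kimura two-parameter model, d = −½ ln(1 − 2P − Q) − ¼ ln(1 − 2Q).
1 − 2P − Q = 0.5578, giving −½ ln(0.5578) = 0.291877.
1 − 2Q = 0.874, giving −¼ ln(0.874) = 0.033669.
d = 0.291877 + 0.033669 = 0.325546.
Under a molecular clock d = 2μt, so t = d/(2μ) = 0.325546 / (2 × 0.0211) = 7.71 Myr.

7.71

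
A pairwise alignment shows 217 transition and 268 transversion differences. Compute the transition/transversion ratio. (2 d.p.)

R = 217/268 = 0.809701… ≈ 0.81 (to 2 d.p.).

0.81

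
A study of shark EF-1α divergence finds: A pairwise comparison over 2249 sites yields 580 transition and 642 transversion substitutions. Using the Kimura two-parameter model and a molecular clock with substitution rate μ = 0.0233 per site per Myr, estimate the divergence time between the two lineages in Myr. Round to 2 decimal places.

21.87

P = 580/2249 ≈ 0.257892 and Q = 642/2249 ≈ 0.28546.
Under the Kimura two-parameter model, d = −½ ln(1 − 2P − Q) − ¼ ln(1 − 2Q).
1 − 2P − Q = 0.198756, giving −½ ln(0.198756) = 0.807839.
1 − 2Q = 0.42908, giving −¼ ln(0.42908) = 0.211528.
d = 0.807839 + 0.211528 = 1.019367.
Under a molecular clock d = 2μt, so t = d/(2μ) = 1.019367 / (2 × 0.0233) = 21.87 Myr.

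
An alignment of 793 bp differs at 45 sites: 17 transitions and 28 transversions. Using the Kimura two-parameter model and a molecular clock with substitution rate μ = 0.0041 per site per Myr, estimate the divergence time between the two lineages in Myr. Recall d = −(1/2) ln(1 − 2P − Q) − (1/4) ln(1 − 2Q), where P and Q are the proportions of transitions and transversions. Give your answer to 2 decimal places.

7.20

P = 17/793 ≈ 0.021438 and Q = 28/793 ≈ 0.035309.
Under the Kimura two-parameter model, d = −½ ln(1 − 2P − Q) − ¼ ln(1 − 2Q).
1 − 2P − Q = 0.921815, giving −½ ln(0.921815) = 0.040705.
1 − 2Q = 0.929382, giving −¼ ln(0.929382) = 0.018309.
d = 0.040705 + 0.018309 = 0.059014.
Under a molecular clock d = 2μt, so t = d/(2μ) = 0.059014 / (2 × 0.0041) = 7.20 Myr.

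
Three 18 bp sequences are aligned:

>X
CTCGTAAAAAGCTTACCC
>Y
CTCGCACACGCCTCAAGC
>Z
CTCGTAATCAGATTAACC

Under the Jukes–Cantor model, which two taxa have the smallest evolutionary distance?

X and Z

X–Y: 8/18 differ, p = 0.444, d = 0.673.
X–Z: 4/18 differ, p = 0.222, d = 0.264.
Y–Z: 8/18 differ, p = 0.444, d = 0.673.
The smallest distance is between X and Z.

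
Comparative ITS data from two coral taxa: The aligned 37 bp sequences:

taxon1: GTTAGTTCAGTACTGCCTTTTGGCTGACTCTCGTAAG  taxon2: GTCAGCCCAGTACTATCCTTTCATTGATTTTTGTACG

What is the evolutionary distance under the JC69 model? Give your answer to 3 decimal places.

The sequences differ at 13 of 37 sites, so p = 13/37 ≈ 0.351351.
d = −(3/4) ln(1 − 4p/3) = −0.75 ln(1 − 0.468468) = −0.75 ln(0.531532)
  = −0.75 × (-0.631992) = 0.473994 substitutions/site.

0.474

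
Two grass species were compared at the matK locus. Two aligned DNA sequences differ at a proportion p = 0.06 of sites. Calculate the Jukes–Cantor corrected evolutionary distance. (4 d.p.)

0.0625

d = −(3/4) ln(1 − 4p/3) = −0.75 ln(1 − 0.08) = −0.75 ln(0.92)
  = −0.75 × (-0.083382) = 0.062537 substitutions/site.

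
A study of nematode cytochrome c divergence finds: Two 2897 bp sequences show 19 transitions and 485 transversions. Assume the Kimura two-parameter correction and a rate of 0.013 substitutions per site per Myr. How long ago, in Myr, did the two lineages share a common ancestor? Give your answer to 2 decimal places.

7.75

P = 19/2897 ≈ 0.006559 and Q = 485/2897 ≈ 0.167415.
Under the Kimura two-parameter model, d = −½ ln(1 − 2P − Q) − ¼ ln(1 − 2Q).
1 − 2P − Q = 0.819467, giving −½ ln(0.819467) = 0.099551.
1 − 2Q = 0.66517, giving −¼ ln(0.66517) = 0.101928.
d = 0.099551 + 0.101928 = 0.201479.
Under a molecular clock d = 2μt, so t = d/(2μ) = 0.201479 / (2 × 0.013) = 7.75 Myr.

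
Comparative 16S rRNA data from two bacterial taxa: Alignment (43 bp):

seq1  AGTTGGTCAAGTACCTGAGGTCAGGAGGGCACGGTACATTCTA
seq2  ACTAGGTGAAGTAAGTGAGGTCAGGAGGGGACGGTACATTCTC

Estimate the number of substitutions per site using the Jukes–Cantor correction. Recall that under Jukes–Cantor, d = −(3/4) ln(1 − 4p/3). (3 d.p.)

The sequences differ at 7 of 43 sites (2, 4, 8, 14, 15, 30, 43), so p = 7/43 ≈ 0.162791.
d = −(3/4) ln(1 − 4p/3) = −0.75 ln(1 − 0.217055) = −0.75 ln(0.782945)
  = −0.75 × (-0.244693) = 0.183520 substitutions/site.

0.184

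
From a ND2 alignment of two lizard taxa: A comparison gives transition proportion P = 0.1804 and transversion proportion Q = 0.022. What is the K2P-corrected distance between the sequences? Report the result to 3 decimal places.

Under the Kimura two-parameter model, d = −½ ln(1 − 2P − Q) − ¼ ln(1 − 2Q).
1 − 2P − Q = 0.6172, giving −½ ln(0.6172) = 0.241281.
1 − 2Q = 0.956, giving −¼ ln(0.956) = 0.011249.
d = 0.241281 + 0.011249 = 0.252530.

0.253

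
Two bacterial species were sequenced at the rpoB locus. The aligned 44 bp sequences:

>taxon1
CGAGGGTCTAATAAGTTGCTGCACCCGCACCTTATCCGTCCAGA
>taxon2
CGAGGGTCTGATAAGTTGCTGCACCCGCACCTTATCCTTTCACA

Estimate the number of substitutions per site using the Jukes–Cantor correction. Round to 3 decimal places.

0.097

The sequences differ at 4 of 44 sites (10, 38, 40, 43), so p = 4/44 ≈ 0.090909.
d = −(3/4) ln(1 − 4p/3) = −0.75 ln(1 − 0.121212) = −0.75 ln(0.878788)
  = −0.75 × (-0.129212) = 0.096909 substitutions/site.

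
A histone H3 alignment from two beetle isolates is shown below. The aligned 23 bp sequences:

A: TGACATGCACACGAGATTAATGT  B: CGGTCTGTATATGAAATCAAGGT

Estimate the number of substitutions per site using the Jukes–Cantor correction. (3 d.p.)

0.650

The sequences differ at 10 of 23 sites (1, 3, 4, 5, 8, 10, 12, 15, 18, 21), so p = 10/23 ≈ 0.434783.
d = −(3/4) ln(1 − 4p/3) = −0.75 ln(1 − 0.579711) = −0.75 ln(0.420289)
  = −0.75 × (-0.866813) = 0.650110 substitutions/site.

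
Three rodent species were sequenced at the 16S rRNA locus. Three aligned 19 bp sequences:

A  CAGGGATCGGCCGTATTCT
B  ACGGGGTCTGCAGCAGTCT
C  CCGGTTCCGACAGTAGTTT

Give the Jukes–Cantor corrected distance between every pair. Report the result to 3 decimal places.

A–B: 7/19 sites differ → p ≈ 0.368421, d = −0.75 ln(1 − 0.491228) = 0.506816 ≈ 0.507.
A–C: 8/19 sites differ → p ≈ 0.421053, d = −0.75 ln(1 − 0.561404) = 0.618132 ≈ 0.618.
B–C: 8/19 sites differ → p ≈ 0.421053, d = −0.75 ln(1 − 0.561404) = 0.618132 ≈ 0.618.

d(A,B) = 0.507, d(A,C) = 0.618, d(B,C) = 0.618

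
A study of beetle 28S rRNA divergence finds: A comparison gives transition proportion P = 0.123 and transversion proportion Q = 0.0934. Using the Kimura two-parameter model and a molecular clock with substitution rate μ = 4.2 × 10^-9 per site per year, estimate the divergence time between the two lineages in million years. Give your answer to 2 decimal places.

Under the Kimura two-parameter model, d = −½ ln(1 − 2P − Q) − ¼ ln(1 − 2Q).
1 − 2P − Q = 0.6606, giving −½ ln(0.6606) = 0.207303.
1 − 2Q = 0.8132, giving −¼ ln(0.8132) = 0.051695.
d = 0.207303 + 0.051695 = 0.258998.
Under a molecular clock d = 2μt, so t = d/(2μ) = 0.258998 / (2 × 4.2 × 10^-9) = 30.83 million years.

30.83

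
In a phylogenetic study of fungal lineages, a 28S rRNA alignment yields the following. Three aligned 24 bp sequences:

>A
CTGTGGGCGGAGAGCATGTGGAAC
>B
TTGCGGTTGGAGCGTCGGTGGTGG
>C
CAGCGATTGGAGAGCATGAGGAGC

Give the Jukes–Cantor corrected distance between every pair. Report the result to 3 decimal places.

A–B: 11/24 sites differ → p ≈ 0.458333, d = −0.75 ln(1 − 0.611111) = 0.708346 ≈ 0.708.
A–C: 7/24 sites differ → p ≈ 0.291667, d = −0.75 ln(1 − 0.388889) = 0.369358 ≈ 0.369.
B–C: 10/24 sites differ → p ≈ 0.416667, d = −0.75 ln(1 − 0.555556) = 0.608198 ≈ 0.608.

d(A,B) = 0.708, d(A,C) = 0.369, d(B,C) = 0.608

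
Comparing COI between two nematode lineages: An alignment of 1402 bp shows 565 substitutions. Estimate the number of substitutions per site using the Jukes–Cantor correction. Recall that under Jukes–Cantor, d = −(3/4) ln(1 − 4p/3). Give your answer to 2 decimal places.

0.58

p = 565/1402 ≈ 0.402996.
d = −(3/4) ln(1 − 4p/3) = −0.75 ln(1 − 0.537328) = −0.75 ln(0.462672)
  = −0.75 × (-0.770737) = 0.578053 substitutions/site.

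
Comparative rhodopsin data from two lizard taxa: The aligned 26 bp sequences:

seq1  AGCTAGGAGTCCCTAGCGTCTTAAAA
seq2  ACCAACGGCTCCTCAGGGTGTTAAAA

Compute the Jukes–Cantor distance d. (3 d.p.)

The sequences differ at 9 of 26 sites (2, 4, 6, 8, 9, 13, 14, 17, 20), so p = 9/26 ≈ 0.346154.
d = −(3/4) ln(1 − 4p/3) = −0.75 ln(1 − 0.461539) = −0.75 ln(0.538461)
  = −0.75 × (-0.619040) = 0.464280 substitutions/site.

0.464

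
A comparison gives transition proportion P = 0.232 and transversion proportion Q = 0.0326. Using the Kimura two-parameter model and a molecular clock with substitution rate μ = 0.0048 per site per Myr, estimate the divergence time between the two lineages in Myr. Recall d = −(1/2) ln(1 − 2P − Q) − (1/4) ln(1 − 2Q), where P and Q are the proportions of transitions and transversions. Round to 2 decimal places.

37.50

Under the Kimura two-parameter model, d = −½ ln(1 − 2P − Q) − ¼ ln(1 − 2Q).
1 − 2P − Q = 0.5034, giving −½ ln(0.5034) = 0.343185.
1 − 2Q = 0.9348, giving −¼ ln(0.9348) = 0.016856.
d = 0.343185 + 0.016856 = 0.360041.
Under a molecular clock d = 2μt, so t = d/(2μ) = 0.360041 / (2 × 0.0048) = 37.50 Myr.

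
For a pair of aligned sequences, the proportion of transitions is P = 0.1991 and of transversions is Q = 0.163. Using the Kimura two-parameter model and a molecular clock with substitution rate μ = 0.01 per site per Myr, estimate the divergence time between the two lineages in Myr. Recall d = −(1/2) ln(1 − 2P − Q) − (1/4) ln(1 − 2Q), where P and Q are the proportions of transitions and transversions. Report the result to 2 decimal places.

25.52

Under the Kimura two-parameter model, d = −½ ln(1 − 2P − Q) − ¼ ln(1 − 2Q).
1 − 2P − Q = 0.4388, giving −½ ln(0.4388) = 0.411856.
1 − 2Q = 0.674, giving −¼ ln(0.674) = 0.098631.
d = 0.411856 + 0.098631 = 0.510487.
Under a molecular clock d = 2μt, so t = d/(2μ) = 0.510487 / (2 × 0.01) = 25.52 Myr.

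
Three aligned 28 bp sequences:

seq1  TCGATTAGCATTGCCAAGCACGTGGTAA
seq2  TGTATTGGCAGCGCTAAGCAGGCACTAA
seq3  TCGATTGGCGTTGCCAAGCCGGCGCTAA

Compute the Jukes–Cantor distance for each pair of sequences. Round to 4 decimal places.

seq1–seq2: 10/28 sites differ → p ≈ 0.357143, d = −0.75 ln(1 − 0.476191) = 0.484971 ≈ 0.4850.
seq1–seq3: 6/28 sites differ → p ≈ 0.214286, d = −0.75 ln(1 − 0.285715) = 0.252355 ≈ 0.2524.
seq2–seq3: 8/28 sites differ → p ≈ 0.285714, d = −0.75 ln(1 − 0.380952) = 0.359679 ≈ 0.3597.

d(seq1,seq2) = 0.4850, d(seq1,seq3) = 0.2524, d(seq2,seq3) = 0.3597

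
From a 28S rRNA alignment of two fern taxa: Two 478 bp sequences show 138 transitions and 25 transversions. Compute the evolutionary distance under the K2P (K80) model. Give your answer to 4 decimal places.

0.5244

P = 138/478 ≈ 0.288703 and Q = 25/478 ≈ 0.052301.
Under the Kimura two-parameter model, d = −½ ln(1 − 2P − Q) − ¼ ln(1 − 2Q).
1 − 2P − Q = 0.370293, giving −½ ln(0.370293) = 0.496730.
1 − 2Q = 0.895398, giving −¼ ln(0.895398) = 0.027622.
d = 0.496730 + 0.027622 = 0.524352.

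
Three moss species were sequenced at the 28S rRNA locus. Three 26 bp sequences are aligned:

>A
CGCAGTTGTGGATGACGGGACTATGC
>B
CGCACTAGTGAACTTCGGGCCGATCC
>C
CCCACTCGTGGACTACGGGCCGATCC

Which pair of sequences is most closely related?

A–B: 9/26 differ, p = 0.346, d = 0.464.
A–C: 8/26 differ, p = 0.308, d = 0.396.
B–C: 4/26 differ, p = 0.154, d = 0.172.
The smallest distance is between B and C.

B and C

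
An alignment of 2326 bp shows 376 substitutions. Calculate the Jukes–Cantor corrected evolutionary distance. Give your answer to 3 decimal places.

p = 376/2326 ≈ 0.161651.
d = −(3/4) ln(1 − 4p/3) = −0.75 ln(1 − 0.215535) = −0.75 ln(0.784465)
  = −0.75 × (-0.242753) = 0.182065 substitutions/site.

0.182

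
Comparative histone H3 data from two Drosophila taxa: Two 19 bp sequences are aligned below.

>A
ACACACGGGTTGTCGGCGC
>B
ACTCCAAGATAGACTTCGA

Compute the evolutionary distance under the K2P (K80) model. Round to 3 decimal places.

0.961

Of 19 sites, 2 differences are transitions and 8 are transversions, so P = 2/19 ≈ 0.105263 and Q = 8/19 ≈ 0.421053.
Under the Kimura two-parameter model, d = −½ ln(1 − 2P − Q) − ¼ ln(1 − 2Q).
1 − 2P − Q = 0.368421, giving −½ ln(0.368421) = 0.499264.
1 − 2Q = 0.157894, giving −¼ ln(0.157894) = 0.461458.
d = 0.499264 + 0.461458 = 0.960722.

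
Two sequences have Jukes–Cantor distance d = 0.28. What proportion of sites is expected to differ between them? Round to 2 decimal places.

p = (3/4)(1 − e^(−4d/3)) = 0.75 × (1 − e^(-0.373333)) = 0.75 × (1 − 0.688436) = 0.233673.

0.23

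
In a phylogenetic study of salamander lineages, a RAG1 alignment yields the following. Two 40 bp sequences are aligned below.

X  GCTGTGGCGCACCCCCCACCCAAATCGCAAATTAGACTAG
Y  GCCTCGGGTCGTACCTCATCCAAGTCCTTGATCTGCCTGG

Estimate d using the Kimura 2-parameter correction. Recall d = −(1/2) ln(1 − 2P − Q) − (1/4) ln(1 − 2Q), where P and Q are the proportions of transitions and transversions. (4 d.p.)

Of 40 sites, 11 differences are transitions and 8 are transversions, so P = 11/40 = 0.275 and Q = 8/40 = 0.2.
Under the Kimura two-parameter model, d = −½ ln(1 − 2P − Q) − ¼ ln(1 − 2Q).
1 − 2P − Q = 0.25, giving −½ ln(0.25) = 0.693147.
1 − 2Q = 0.6, giving −¼ ln(0.6) = 0.127706.
d = 0.693147 + 0.127706 = 0.820853.

0.8209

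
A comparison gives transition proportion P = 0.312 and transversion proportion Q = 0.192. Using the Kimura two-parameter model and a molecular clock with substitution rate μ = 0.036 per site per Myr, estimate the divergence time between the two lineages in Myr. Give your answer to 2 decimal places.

Under the Kimura two-parameter model, d = −½ ln(1 − 2P − Q) − ¼ ln(1 − 2Q).
1 − 2P − Q = 0.184, giving −½ ln(0.184) = 0.846410.
1 − 2Q = 0.616, giving −¼ ln(0.616) = 0.121127.
d = 0.846410 + 0.121127 = 0.967537.
Under a molecular clock d = 2μt, so t = d/(2μ) = 0.967537 / (2 × 0.036) = 13.44 Myr.

13.44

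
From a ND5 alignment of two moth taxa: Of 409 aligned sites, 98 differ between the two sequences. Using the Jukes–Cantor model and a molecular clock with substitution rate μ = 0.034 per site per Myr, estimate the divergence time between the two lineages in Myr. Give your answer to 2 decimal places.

4.25

p = 98/409 ≈ 0.239609.
d = −(3/4) ln(1 − 4p/3) = −0.75 ln(1 − 0.319479) = −0.75 ln(0.680521)
  = −0.75 × (-0.384897) = 0.288673 substitutions/site.
Under a molecular clock d = 2μt, so t = d/(2μ) = 0.288673 / (2 × 0.034) = 4.25 Myr.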